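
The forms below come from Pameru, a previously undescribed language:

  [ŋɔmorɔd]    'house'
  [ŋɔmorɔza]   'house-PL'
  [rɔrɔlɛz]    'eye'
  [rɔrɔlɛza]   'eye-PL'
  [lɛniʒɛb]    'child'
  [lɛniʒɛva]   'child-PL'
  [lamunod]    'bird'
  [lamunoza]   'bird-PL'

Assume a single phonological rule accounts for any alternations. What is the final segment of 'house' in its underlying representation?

The stem for 'house' ends in [d] in [ŋɔmorɔd] but [z] in [ŋɔmorɔza].
The stem 'eye' ([rɔrɔlɛz], [rɔrɔlɛza]) shows [z] unchanged in both environments, so [z] cannot be basic with [d] derived in isolation.
Therefore /d/ is basic and [z] is derived by intervocalic spirantization (voiced stops become fricatives between vowels).

/d/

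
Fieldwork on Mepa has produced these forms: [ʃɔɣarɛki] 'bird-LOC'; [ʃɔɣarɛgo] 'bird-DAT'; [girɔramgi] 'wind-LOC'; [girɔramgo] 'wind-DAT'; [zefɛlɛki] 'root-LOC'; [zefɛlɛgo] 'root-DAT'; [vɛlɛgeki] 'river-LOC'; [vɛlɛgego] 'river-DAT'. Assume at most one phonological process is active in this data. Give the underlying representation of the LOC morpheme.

/-ki/

The LOC suffix surfaces as [-gi] and [-ki], depending on the final segment of the stem.
By contrast the DAT suffix keeps its initial [g] throughout — that segment must be underlying.
The LOC suffix is therefore /-ki/ underlyingly, with post-nasal voicing: voiceless stops become voiced after a nasal.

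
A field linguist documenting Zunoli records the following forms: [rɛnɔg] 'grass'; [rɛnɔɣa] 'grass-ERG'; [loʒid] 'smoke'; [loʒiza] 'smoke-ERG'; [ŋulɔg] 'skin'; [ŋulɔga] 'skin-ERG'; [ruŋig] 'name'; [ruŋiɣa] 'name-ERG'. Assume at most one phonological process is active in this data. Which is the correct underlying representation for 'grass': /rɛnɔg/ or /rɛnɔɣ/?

/rɛnɔɣ/

'grass' shows [g] ~ [ɣ] at the end of the stem ([rɛnɔg] vs [rɛnɔɣa]).
The stem 'skin' ([ŋulɔg], [ŋulɔga]) shows [g] unchanged in both environments, so [g] cannot be basic with [ɣ] derived before the ERG suffix.
So /ɣ/ is underlying, and a rule of word-final hardening — voiced fricatives become stops word-finally — gives [g].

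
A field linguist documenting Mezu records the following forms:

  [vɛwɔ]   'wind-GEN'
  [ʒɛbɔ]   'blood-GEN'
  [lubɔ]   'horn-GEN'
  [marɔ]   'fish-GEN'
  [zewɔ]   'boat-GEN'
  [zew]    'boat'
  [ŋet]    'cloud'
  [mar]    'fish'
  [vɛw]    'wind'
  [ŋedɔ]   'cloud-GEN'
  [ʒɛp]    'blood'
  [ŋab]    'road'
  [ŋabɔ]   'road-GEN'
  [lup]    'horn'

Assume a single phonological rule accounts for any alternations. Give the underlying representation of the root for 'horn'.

'horn' shows [b] ~ [p] at the end of the stem ([lubɔ] vs [lup]).
But 'road' keeps [b] in both environments ([ŋabɔ], [ŋab]), so there is no rule changing /b/ to [p] in isolation.
Therefore /p/ is basic and [b] is derived by intervocalic voicing (voiceless stops become voiced between vowels).

/lup/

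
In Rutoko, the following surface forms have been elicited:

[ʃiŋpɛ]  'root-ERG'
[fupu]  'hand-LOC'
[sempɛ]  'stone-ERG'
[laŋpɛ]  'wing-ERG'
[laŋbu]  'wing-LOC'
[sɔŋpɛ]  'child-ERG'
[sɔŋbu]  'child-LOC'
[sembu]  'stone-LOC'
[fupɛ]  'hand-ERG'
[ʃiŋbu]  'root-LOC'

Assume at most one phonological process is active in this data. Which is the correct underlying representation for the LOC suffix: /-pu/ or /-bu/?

The LOC suffix surfaces as [-bu] and [-pu], depending on the final segment of the stem.
By contrast the ERG suffix keeps its initial [p] throughout — that segment must be underlying.
The LOC suffix is therefore /-bu/ underlyingly, with post-vocalic devoicing: voiced stops become voiceless after a vowel.

/-bu/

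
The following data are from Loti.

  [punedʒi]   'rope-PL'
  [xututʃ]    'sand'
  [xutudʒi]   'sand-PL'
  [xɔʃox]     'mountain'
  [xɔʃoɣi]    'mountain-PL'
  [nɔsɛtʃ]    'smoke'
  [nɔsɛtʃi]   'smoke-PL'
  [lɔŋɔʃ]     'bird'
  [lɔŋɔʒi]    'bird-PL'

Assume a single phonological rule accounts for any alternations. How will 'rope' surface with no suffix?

In [xututʃ] and [xutudʒi] the final segment of 'sand' alternates: [tʃ] ~ [dʒ].
Compare 'smoke', with invariant [tʃ] in [nɔsɛtʃ] and [nɔsɛtʃi]: an analysis with underlying /tʃ/ and a rule producing [dʒ] before the PL suffix would wrongly predict alternation here too.
The underlying segment must be /dʒ/; voiced obstruents become voiceless word-finally, yielding [tʃ] there.
The one attested form of 'rope', [punedʒi], shows underlying /punedʒ/. Applying the same rule word-finally gives [punetʃ].

[punetʃ]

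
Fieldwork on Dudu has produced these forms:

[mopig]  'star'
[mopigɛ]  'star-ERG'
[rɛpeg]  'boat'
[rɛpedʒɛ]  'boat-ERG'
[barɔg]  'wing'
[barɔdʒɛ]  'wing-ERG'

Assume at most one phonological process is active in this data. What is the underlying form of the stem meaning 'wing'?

'wing' shows [g] ~ [dʒ] at the end of the stem ([barɔg] vs [barɔdʒɛ]).
But 'star' keeps [g] in both environments ([mopig], [mopigɛ]), so there is no rule changing /g/ to [dʒ] before the ERG suffix.
Therefore /dʒ/ is basic and [g] is derived by depalatalization (palato-alveolar /dʒ/ becomes [g] when no front vowel follows).
Hence 'wing' is /barɔdʒ/ underlyingly.

/barɔdʒ/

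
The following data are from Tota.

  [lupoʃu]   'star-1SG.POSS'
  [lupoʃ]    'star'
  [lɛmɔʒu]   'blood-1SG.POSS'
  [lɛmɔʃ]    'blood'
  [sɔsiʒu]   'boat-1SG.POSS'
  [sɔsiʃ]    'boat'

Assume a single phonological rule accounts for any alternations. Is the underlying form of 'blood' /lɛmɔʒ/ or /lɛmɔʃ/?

/lɛmɔʒ/

'blood' shows [ʒ] ~ [ʃ] at the end of the stem ([lɛmɔʒu] vs [lɛmɔʃ]).
If /ʃ/ were underlying and a rule turned it into [ʒ] before the 1SG.POSS suffix, 'star' would also alternate; but it has [ʃ] in both [lupoʃu] and [lupoʃ].
So /ʒ/ is underlying, and a rule of word-final obstruent devoicing — voiced obstruents become voiceless word-finally — gives [ʃ].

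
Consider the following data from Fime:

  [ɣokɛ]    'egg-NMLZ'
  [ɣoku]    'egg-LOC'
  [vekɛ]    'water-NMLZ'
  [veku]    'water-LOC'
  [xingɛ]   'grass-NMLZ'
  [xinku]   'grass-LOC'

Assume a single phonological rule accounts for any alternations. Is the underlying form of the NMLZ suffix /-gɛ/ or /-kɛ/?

/-gɛ/

The NMLZ morpheme has two allomorphs, [-gɛ] and [-kɛ].
The LOC suffix, which begins with [k], is invariant after every stem; so [k] is not altered by any rule here.
The NMLZ suffix is therefore /-gɛ/ underlyingly, with post-vocalic devoicing: voiced stops become voiceless after a vowel.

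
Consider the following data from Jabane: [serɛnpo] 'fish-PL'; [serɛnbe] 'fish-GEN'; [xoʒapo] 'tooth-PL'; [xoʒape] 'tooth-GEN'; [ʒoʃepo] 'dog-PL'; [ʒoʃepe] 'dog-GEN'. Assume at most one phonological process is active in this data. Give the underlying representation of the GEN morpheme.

/-be/

The GEN suffix surfaces as [-be] and [-pe], depending on the final segment of the stem.
The PL suffix, which begins with [p], is invariant after every stem; so [p] is not altered by any rule here.
The GEN suffix is therefore /-be/ underlyingly, with post-vocalic devoicing: voiced stops become voiceless after a vowel.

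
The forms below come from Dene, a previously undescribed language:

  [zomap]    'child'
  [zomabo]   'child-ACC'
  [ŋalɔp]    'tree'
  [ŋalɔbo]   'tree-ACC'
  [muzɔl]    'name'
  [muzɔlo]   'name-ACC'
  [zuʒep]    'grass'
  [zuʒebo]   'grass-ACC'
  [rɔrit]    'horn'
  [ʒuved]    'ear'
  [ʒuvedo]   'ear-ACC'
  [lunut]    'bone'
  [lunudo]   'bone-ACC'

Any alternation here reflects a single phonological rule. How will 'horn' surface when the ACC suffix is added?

[rɔrido]

'bone' shows [t] ~ [d] at the end of the stem ([lunut] vs [lunudo]).
But 'ear' keeps [d] in both environments ([ʒuved], [ʒuvedo]), so there is no rule changing /d/ to [t] in isolation.
The alternation reflects intervocalic voicing: voiceless stops become voiced between vowels. /t/ is underlying.
The one attested form of 'horn', [rɔrit], shows underlying /rɔrit/. Applying the same rule between vowels gives [rɔrido].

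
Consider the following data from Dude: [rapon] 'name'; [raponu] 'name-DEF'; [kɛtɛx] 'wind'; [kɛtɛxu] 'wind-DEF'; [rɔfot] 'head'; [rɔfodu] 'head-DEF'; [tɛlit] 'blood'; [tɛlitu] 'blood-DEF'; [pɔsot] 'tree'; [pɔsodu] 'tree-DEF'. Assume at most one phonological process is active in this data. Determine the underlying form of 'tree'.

The root 'tree' surfaces as [pɔsot] and [pɔsodu], with a stem-final [t] ~ [d] alternation.
The stem 'blood' ([tɛlit], [tɛlitu]) shows [t] unchanged in both environments, so [t] cannot be basic with [d] derived before the DEF suffix.
The alternation reflects word-final obstruent devoicing: voiced obstruents become voiceless word-finally. /d/ is underlying.
Hence 'tree' is /pɔsod/ underlyingly.

/pɔsod/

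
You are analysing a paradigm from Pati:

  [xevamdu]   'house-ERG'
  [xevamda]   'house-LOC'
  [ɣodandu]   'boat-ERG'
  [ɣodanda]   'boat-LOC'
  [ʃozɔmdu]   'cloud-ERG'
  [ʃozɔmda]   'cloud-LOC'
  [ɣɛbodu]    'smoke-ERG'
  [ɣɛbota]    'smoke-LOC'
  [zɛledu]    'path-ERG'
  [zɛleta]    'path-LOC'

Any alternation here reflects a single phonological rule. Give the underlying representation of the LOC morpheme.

The LOC morpheme has two allomorphs, [-da] and [-ta].
By contrast the ERG suffix keeps its initial [d] throughout — that segment must be underlying.
So the underlying form is /-ta/, and voiceless stops become voiced after a nasal.

/-ta/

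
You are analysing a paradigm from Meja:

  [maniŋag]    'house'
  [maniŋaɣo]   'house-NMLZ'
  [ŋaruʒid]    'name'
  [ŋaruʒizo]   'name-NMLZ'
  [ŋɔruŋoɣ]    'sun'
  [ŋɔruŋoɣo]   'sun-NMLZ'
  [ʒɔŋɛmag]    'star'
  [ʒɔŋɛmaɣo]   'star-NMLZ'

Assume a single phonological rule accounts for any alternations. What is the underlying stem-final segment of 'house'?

/g/

The root 'house' surfaces as [maniŋag] and [maniŋaɣo], with a stem-final [g] ~ [ɣ] alternation.
But 'sun' keeps [ɣ] in both environments ([ŋɔruŋoɣ], [ŋɔruŋoɣo]), so there is no rule changing /ɣ/ to [g] in isolation.
Therefore /g/ is basic and [ɣ] is derived by intervocalic spirantization (voiced stops become fricatives between vowels).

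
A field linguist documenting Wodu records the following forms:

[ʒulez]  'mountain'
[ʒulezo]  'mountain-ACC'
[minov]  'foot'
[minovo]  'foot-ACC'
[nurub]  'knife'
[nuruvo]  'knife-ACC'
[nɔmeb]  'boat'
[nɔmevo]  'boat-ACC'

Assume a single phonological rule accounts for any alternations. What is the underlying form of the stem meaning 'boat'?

/nɔmeb/

The root 'boat' surfaces as [nɔmeb] and [nɔmevo], with a stem-final [b] ~ [v] alternation.
But 'foot' keeps [v] in both environments ([minov], [minovo]), so there is no rule changing /v/ to [b] in isolation.
The alternation reflects intervocalic spirantization: voiced stops become fricatives between vowels. /b/ is underlying.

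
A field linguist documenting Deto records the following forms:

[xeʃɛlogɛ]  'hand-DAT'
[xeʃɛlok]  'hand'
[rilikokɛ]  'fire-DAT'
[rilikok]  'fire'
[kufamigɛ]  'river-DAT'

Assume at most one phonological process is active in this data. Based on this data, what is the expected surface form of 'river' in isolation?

[kufamik]

'hand' shows [g] ~ [k] at the end of the stem ([xeʃɛlogɛ] vs [xeʃɛlok]).
But 'fire' keeps [k] in both environments ([rilikokɛ], [rilikok]), so there is no rule changing /k/ to [g] before the DAT suffix.
The alternation reflects word-final obstruent devoicing: voiced obstruents become voiceless word-finally. /g/ is underlying.
The one attested form of 'river', [kufamigɛ], shows underlying /kufamig/. Applying the same rule word-finally gives [kufamik].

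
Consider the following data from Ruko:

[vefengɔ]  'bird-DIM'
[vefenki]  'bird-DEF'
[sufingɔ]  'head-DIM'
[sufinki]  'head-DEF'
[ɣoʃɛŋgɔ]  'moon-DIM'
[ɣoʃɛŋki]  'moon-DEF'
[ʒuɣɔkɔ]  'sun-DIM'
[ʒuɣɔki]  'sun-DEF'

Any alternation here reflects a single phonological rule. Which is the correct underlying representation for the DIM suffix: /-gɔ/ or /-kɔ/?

The DIM morpheme has two allomorphs, [-gɔ] and [-kɔ].
The DEF suffix, which begins with [k], is invariant after every stem; so [k] is not altered by any rule here.
So the underlying form is /-gɔ/, and voiced stops become voiceless after a vowel.

/-gɔ/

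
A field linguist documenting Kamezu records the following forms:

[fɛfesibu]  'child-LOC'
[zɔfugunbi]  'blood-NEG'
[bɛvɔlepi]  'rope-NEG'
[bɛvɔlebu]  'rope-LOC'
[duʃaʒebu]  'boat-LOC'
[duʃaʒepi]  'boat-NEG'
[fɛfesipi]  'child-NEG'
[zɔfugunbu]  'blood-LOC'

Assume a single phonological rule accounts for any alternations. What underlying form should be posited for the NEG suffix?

The NEG suffix surfaces as [-bi] and [-pi], depending on the final segment of the stem.
The LOC suffix, which begins with [b], is invariant after every stem; so [b] is not altered by any rule here.
So the underlying form is /-pi/, and voiceless stops become voiced after a nasal.

/-pi/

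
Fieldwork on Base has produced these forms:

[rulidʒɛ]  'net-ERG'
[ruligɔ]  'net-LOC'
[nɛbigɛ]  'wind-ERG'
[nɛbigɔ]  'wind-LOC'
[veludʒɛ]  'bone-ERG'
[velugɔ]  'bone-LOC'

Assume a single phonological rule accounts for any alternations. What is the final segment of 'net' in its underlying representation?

The root 'net' surfaces as [rulidʒɛ] and [ruligɔ], with a stem-final [dʒ] ~ [g] alternation.
If /g/ were underlying and a rule turned it into [dʒ] before the ERG suffix, 'wind' would also alternate; but it has [g] in both [nɛbigɛ] and [nɛbigɔ].
Therefore /dʒ/ is basic and [g] is derived by depalatalization (palato-alveolar /dʒ/ becomes [g] when no front vowel follows).

/dʒ/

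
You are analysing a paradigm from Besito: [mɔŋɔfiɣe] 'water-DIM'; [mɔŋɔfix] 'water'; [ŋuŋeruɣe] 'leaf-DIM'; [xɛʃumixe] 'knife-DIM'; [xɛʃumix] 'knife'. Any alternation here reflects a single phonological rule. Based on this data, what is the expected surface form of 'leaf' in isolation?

[ŋuŋerux]

The stem for 'water' ends in [ɣ] in [mɔŋɔfiɣe] but [x] in [mɔŋɔfix].
Compare 'knife', with invariant [x] in [xɛʃumixe] and [xɛʃumix]: an analysis with underlying /x/ and a rule producing [ɣ] before the DIM suffix would wrongly predict alternation here too.
The underlying segment must be /ɣ/; voiced obstruents become voiceless word-finally, yielding [x] there.
The one attested form of 'leaf', [ŋuŋeruɣe], shows underlying /ŋuŋeruɣ/. Applying the same rule word-finally gives [ŋuŋerux].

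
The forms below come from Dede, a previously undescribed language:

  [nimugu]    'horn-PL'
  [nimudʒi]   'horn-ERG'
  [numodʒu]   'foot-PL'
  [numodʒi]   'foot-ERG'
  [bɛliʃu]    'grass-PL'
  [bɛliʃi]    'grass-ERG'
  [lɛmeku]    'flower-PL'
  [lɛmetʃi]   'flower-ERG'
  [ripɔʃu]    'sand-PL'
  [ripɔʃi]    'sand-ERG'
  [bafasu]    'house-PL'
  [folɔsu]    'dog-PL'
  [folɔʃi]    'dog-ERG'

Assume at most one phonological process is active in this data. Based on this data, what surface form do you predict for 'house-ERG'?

[bafaʃi]

In [folɔsu] and [folɔʃi] the final segment of 'dog' alternates: [s] ~ [ʃ].
If /ʃ/ were underlying and a rule turned it into [s] before the PL suffix, 'grass' would also alternate; but it has [ʃ] in both [bɛliʃu] and [bɛliʃi].
Therefore /s/ is basic and [ʃ] is derived by palatalization before a front vowel (/k/, /g/ and /s/ become palato-alveolar [tʃ], [dʒ] and [ʃ] before a front vowel).
The one attested form of 'house', [bafasu], shows underlying /bafas/. Applying the same rule before a front vowel gives [bafaʃi].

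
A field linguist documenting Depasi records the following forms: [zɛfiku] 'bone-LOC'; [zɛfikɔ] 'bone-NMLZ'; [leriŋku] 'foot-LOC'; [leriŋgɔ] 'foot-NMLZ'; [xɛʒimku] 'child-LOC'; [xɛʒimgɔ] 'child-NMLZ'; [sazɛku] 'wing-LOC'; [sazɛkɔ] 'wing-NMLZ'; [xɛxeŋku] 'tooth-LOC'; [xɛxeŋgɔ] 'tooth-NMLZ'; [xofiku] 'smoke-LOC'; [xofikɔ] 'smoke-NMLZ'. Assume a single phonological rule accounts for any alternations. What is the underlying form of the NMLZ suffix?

The NMLZ morpheme has two allomorphs, [-gɔ] and [-kɔ].
By contrast the LOC suffix keeps its initial [k] throughout — that segment must be underlying.
So the underlying form is /-gɔ/, and voiced stops become voiceless after a vowel.

/-gɔ/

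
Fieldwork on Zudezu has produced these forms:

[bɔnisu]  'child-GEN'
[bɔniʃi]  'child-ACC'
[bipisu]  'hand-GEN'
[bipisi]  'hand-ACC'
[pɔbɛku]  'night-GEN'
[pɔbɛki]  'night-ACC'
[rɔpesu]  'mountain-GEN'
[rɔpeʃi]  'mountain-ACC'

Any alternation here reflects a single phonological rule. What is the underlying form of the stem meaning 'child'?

'child' shows [s] ~ [ʃ] at the end of the stem ([bɔnisu] vs [bɔniʃi]).
Compare 'hand', with invariant [s] in [bipisu] and [bipisi]: an analysis with underlying /s/ and a rule producing [ʃ] before the ACC suffix would wrongly predict alternation here too.
Therefore /ʃ/ is basic and [s] is derived by depalatalization (palato-alveolar /ʃ/ becomes [s] when no front vowel follows).

/bɔniʃ/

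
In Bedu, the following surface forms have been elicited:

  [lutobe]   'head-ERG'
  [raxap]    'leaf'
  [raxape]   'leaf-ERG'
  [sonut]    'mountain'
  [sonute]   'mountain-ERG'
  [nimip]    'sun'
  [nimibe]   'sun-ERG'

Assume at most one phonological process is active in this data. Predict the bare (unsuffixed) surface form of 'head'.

[lutop]

The root 'sun' surfaces as [nimip] and [nimibe], with a stem-final [p] ~ [b] alternation.
The stem 'leaf' ([raxap], [raxape]) shows [p] unchanged in both environments, so [p] cannot be basic with [b] derived before the ERG suffix.
The underlying segment must be /b/; voiced obstruents become voiceless word-finally, yielding [p] there.
From [lutobe] the stem 'head' is /lutob/; word-finally this yields [lutop].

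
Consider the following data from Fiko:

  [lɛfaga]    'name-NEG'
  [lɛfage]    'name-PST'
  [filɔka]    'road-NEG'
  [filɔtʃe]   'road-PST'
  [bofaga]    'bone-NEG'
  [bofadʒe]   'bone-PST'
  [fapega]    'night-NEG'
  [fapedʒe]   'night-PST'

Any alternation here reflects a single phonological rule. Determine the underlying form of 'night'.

In [fapega] and [fapedʒe] the final segment of 'night' alternates: [g] ~ [dʒ].
Compare 'name', with invariant [g] in [lɛfaga] and [lɛfage]: an analysis with underlying /g/ and a rule producing [dʒ] before the PST suffix would wrongly predict alternation here too.
Therefore /dʒ/ is basic and [g] is derived by depalatalization (palato-alveolar /tʃ/ and /dʒ/ become [k] and [g] when no front vowel follows).
Hence 'night' is /fapedʒ/ underlyingly.

/fapedʒ/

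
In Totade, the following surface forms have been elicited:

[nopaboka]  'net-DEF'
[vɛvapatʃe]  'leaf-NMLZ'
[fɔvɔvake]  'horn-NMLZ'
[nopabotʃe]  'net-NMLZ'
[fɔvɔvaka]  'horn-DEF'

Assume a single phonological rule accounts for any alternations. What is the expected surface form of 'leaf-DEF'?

In [nopaboka] and [nopabotʃe] the final segment of 'net' alternates: [k] ~ [tʃ].
Compare 'horn', with invariant [k] in [fɔvɔvaka] and [fɔvɔvake]: an analysis with underlying /k/ and a rule producing [tʃ] before the NMLZ suffix would wrongly predict alternation here too.
The underlying segment must be /tʃ/; palato-alveolar /tʃ/ becomes [k] when no front vowel follows, yielding [k] there.
The one attested form of 'leaf', [vɛvapatʃe], shows underlying /vɛvapatʃ/. Applying the same rule when no front vowel follows gives [vɛvapaka].

[vɛvapaka]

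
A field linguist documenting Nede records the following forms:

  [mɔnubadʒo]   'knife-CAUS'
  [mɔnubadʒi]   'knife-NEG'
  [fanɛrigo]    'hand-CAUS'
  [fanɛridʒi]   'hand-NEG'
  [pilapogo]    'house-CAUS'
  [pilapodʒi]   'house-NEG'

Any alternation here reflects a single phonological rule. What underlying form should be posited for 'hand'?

/fanɛrig/

The stem for 'hand' ends in [g] in [fanɛrigo] but [dʒ] in [fanɛridʒi].
The stem 'knife' ([mɔnubadʒo], [mɔnubadʒi]) shows [dʒ] unchanged in both environments, so [dʒ] cannot be basic with [g] derived before the CAUS suffix.
The alternation reflects palatalization before a front vowel: /g/ becomes palato-alveolar [dʒ] before a front vowel. /g/ is underlying.
Hence 'hand' is /fanɛrig/ underlyingly.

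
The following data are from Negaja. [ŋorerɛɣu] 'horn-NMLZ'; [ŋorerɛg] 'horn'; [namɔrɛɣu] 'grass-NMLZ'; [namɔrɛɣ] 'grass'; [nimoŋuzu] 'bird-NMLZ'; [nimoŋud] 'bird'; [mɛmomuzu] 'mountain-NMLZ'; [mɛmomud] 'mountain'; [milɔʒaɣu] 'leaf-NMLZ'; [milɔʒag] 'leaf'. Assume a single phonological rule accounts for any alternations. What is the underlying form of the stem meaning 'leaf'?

The root 'leaf' surfaces as [milɔʒaɣu] and [milɔʒag], with a stem-final [ɣ] ~ [g] alternation.
Compare 'grass', with invariant [ɣ] in [namɔrɛɣu] and [namɔrɛɣ]: an analysis with underlying /ɣ/ and a rule producing [g] in isolation would wrongly predict alternation here too.
So /g/ is underlying, and a rule of intervocalic spirantization — voiced stops become fricatives between vowels — gives [ɣ].

/milɔʒag/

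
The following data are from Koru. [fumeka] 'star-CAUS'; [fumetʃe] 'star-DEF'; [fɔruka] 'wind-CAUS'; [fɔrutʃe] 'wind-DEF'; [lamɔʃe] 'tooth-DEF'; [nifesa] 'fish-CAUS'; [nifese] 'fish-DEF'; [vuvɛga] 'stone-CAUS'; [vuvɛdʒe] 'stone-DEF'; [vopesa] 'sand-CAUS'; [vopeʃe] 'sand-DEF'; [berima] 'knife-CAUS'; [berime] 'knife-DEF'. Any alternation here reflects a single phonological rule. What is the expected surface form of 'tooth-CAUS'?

The root 'sand' surfaces as [vopesa] and [vopeʃe], with a stem-final [s] ~ [ʃ] alternation.
If /s/ were underlying and a rule turned it into [ʃ] before the DEF suffix, 'fish' would also alternate; but it has [s] in both [nifesa] and [nifese].
The alternation reflects depalatalization: palato-alveolar /tʃ/, /dʒ/ and /ʃ/ become [k], [g] and [s] when no front vowel follows. /ʃ/ is underlying.
From [lamɔʃe] the stem 'tooth' is /lamɔʃ/; when no front vowel follows this yields [lamɔsa].

[lamɔsa]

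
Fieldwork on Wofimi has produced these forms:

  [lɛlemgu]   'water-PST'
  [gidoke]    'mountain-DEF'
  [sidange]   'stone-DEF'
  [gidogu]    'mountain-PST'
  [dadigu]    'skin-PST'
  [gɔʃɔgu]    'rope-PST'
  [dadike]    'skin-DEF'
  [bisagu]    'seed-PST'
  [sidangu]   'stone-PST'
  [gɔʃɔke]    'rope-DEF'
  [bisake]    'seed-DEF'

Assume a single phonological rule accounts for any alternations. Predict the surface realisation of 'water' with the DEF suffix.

The DEF morpheme has two allomorphs, [-ge] and [-ke].
The PST suffix, which begins with [g], is invariant after every stem; so [g] is not altered by any rule here.
So the underlying form is /-ke/, and voiceless stops become voiced after a nasal.
After 'water', which ends in a nasal, the suffix surfaces as [-ge], giving [lɛlemge].

[lɛlemge]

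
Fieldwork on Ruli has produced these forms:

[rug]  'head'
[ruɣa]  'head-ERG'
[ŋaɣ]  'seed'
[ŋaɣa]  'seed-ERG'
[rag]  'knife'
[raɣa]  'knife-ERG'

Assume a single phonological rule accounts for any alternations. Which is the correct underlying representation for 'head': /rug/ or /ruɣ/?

/rug/

'head' shows [g] ~ [ɣ] at the end of the stem ([rug] vs [ruɣa]).
The stem 'seed' ([ŋaɣ], [ŋaɣa]) shows [ɣ] unchanged in both environments, so [ɣ] cannot be basic with [g] derived in isolation.
Therefore /g/ is basic and [ɣ] is derived by intervocalic spirantization (voiced stops become fricatives between vowels).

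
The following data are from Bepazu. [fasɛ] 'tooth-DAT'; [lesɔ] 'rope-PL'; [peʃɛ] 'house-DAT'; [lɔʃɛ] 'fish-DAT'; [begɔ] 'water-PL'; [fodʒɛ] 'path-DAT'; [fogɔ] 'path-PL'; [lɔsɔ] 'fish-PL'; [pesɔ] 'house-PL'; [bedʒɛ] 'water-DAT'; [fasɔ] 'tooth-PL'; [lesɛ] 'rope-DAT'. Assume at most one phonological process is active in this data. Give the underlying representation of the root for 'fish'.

The stem for 'fish' ends in [ʃ] in [lɔʃɛ] but [s] in [lɔsɔ].
Compare 'tooth', with invariant [s] in [fasɛ] and [fasɔ]: an analysis with underlying /s/ and a rule producing [ʃ] before the DAT suffix would wrongly predict alternation here too.
So /ʃ/ is underlying, and a rule of depalatalization — palato-alveolar /dʒ/ and /ʃ/ become [g] and [s] when no front vowel follows — gives [s].

/lɔʃ/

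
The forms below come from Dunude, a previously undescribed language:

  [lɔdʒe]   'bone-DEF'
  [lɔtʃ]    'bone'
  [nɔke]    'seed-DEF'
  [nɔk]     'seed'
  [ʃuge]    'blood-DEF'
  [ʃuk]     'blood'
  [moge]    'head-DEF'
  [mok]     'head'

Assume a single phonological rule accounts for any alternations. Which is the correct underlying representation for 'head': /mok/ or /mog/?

/mog/

'head' shows [g] ~ [k] at the end of the stem ([moge] vs [mok]).
The stem 'seed' ([nɔke], [nɔk]) shows [k] unchanged in both environments, so [k] cannot be basic with [g] derived before the DEF suffix.
The alternation reflects word-final obstruent devoicing: voiced obstruents become voiceless word-finally. /g/ is underlying.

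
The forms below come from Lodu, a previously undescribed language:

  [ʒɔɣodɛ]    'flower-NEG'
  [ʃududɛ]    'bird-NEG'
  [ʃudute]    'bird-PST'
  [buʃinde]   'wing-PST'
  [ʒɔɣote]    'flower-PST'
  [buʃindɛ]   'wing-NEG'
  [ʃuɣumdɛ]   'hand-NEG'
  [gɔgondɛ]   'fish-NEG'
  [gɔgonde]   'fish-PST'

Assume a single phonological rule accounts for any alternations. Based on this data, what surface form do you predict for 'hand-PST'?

[ʃuɣumde]

The PST suffix surfaces as [-de] and [-te], depending on the final segment of the stem.
By contrast the NEG suffix keeps its initial [d] throughout — that segment must be underlying.
So the underlying form is /-te/, and voiceless stops become voiced after a nasal.
After 'hand', which ends in a nasal, the suffix surfaces as [-de], giving [ʃuɣumde].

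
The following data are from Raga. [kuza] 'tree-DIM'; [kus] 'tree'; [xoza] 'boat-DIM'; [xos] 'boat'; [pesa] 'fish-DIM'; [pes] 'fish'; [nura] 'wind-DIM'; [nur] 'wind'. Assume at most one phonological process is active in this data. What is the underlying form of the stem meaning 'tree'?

'tree' shows [z] ~ [s] at the end of the stem ([kuza] vs [kus]).
But 'fish' keeps [s] in both environments ([pesa], [pes]), so there is no rule changing /s/ to [z] before the DIM suffix.
The underlying segment must be /z/; voiced obstruents become voiceless word-finally, yielding [s] there.

/kuz/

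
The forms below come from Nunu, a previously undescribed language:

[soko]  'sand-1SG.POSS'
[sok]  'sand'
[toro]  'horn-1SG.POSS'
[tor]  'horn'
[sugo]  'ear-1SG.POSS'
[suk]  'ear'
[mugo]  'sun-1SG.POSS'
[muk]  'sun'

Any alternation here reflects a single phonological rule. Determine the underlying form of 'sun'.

/mug/

In [mugo] and [muk] the final segment of 'sun' alternates: [g] ~ [k].
Compare 'sand', with invariant [k] in [soko] and [sok]: an analysis with underlying /k/ and a rule producing [g] before the 1SG.POSS suffix would wrongly predict alternation here too.
Therefore /g/ is basic and [k] is derived by word-final obstruent devoicing (voiced obstruents become voiceless word-finally).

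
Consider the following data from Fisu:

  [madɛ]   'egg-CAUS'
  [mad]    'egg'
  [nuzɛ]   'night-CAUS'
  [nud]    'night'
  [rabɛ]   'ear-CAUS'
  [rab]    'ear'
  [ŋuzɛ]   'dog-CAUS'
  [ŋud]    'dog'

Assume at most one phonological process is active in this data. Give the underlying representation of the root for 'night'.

/nuz/

The root 'night' surfaces as [nuzɛ] and [nud], with a stem-final [z] ~ [d] alternation.
But 'egg' keeps [d] in both environments ([madɛ], [mad]), so there is no rule changing /d/ to [z] before the CAUS suffix.
The alternation reflects word-final hardening: voiced fricatives become stops word-finally. /z/ is underlying.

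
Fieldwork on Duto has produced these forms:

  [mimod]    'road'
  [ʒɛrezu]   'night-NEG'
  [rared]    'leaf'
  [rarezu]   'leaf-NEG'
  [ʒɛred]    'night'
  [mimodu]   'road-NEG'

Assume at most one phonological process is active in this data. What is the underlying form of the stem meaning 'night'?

'night' shows [d] ~ [z] at the end of the stem ([ʒɛred] vs [ʒɛrezu]).
Compare 'road', with invariant [d] in [mimod] and [mimodu]: an analysis with underlying /d/ and a rule producing [z] before the NEG suffix would wrongly predict alternation here too.
The alternation reflects word-final hardening: voiced fricatives become stops word-finally. /z/ is underlying.

/ʒɛrez/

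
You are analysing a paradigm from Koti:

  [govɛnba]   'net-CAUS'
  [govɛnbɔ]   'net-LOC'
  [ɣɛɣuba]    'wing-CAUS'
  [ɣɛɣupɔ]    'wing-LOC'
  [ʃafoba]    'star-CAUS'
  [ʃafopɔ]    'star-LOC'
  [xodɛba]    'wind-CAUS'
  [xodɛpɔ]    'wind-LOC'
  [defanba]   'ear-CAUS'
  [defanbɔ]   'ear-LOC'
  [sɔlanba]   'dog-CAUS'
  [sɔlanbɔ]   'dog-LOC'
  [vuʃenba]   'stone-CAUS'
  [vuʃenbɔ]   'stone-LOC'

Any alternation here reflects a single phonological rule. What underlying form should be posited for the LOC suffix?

/-pɔ/

The LOC suffix surfaces as [-bɔ] and [-pɔ], depending on the final segment of the stem.
By contrast the CAUS suffix keeps its initial [b] throughout — that segment must be underlying.
So the underlying form is /-pɔ/, and voiceless stops become voiced after a nasal.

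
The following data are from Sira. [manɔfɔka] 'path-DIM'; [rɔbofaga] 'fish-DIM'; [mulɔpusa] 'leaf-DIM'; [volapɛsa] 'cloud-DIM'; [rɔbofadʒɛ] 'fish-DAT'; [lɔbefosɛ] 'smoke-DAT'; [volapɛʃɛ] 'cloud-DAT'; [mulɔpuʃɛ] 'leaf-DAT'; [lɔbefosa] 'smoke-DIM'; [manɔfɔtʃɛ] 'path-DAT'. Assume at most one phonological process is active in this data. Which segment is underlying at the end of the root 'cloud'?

/ʃ/

In [volapɛsa] and [volapɛʃɛ] the final segment of 'cloud' alternates: [s] ~ [ʃ].
The stem 'smoke' ([lɔbefosa], [lɔbefosɛ]) shows [s] unchanged in both environments, so [s] cannot be basic with [ʃ] derived before the DAT suffix.
The underlying segment must be /ʃ/; palato-alveolar /tʃ/, /dʒ/ and /ʃ/ become [k], [g] and [s] when no front vowel follows, yielding [s] there.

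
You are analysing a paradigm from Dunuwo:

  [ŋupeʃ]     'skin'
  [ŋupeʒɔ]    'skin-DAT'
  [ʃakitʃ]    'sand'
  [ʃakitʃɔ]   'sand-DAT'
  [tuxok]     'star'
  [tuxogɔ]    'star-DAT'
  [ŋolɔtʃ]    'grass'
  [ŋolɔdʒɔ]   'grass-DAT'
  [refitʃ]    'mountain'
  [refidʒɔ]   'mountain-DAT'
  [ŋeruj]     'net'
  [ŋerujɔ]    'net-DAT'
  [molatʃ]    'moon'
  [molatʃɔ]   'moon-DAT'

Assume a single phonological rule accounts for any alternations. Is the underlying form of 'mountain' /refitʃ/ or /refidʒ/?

In [refitʃ] and [refidʒɔ] the final segment of 'mountain' alternates: [tʃ] ~ [dʒ].
The stem 'sand' ([ʃakitʃ], [ʃakitʃɔ]) shows [tʃ] unchanged in both environments, so [tʃ] cannot be basic with [dʒ] derived before the DAT suffix.
So /dʒ/ is underlying, and a rule of word-final obstruent devoicing — voiced obstruents become voiceless word-finally — gives [tʃ].

/refidʒ/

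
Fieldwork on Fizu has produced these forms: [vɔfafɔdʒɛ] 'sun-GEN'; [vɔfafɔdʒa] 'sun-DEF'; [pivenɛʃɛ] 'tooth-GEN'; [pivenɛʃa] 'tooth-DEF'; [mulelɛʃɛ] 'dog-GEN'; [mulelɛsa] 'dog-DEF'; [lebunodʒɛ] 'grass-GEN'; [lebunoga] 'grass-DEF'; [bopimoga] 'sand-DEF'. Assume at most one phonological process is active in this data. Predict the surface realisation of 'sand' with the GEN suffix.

The stem for 'grass' ends in [dʒ] in [lebunodʒɛ] but [g] in [lebunoga].
The stem 'sun' ([vɔfafɔdʒɛ], [vɔfafɔdʒa]) shows [dʒ] unchanged in both environments, so [dʒ] cannot be basic with [g] derived before the DEF suffix.
The alternation reflects palatalization before a front vowel: /g/ and /s/ become palato-alveolar [dʒ] and [ʃ] before a front vowel. /g/ is underlying.
From [bopimoga] the stem 'sand' is /bopimog/; before a front vowel this yields [bopimodʒɛ].

[bopimodʒɛ]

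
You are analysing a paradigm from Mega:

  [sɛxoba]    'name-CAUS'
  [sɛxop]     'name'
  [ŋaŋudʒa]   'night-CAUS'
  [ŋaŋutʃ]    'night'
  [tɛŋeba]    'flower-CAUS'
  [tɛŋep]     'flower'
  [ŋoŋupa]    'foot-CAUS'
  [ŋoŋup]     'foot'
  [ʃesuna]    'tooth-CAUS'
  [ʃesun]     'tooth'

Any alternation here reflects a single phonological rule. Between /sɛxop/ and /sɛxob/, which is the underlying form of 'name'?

/sɛxob/

The root 'name' surfaces as [sɛxoba] and [sɛxop], with a stem-final [b] ~ [p] alternation.
Compare 'foot', with invariant [p] in [ŋoŋupa] and [ŋoŋup]: an analysis with underlying /p/ and a rule producing [b] before the CAUS suffix would wrongly predict alternation here too.
The underlying segment must be /b/; voiced obstruents become voiceless word-finally, yielding [p] there.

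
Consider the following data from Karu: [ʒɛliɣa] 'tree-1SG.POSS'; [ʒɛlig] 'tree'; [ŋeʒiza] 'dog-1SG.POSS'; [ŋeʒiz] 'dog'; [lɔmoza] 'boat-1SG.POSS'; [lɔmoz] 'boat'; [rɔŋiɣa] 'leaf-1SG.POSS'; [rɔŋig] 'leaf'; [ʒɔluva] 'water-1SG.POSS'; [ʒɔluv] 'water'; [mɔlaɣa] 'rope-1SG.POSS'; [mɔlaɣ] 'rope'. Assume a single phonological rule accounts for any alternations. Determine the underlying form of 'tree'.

The stem for 'tree' ends in [ɣ] in [ʒɛliɣa] but [g] in [ʒɛlig].
But 'rope' keeps [ɣ] in both environments ([mɔlaɣa], [mɔlaɣ]), so there is no rule changing /ɣ/ to [g] in isolation.
The underlying segment must be /g/; voiced stops become fricatives between vowels, yielding [ɣ] there.

/ʒɛlig/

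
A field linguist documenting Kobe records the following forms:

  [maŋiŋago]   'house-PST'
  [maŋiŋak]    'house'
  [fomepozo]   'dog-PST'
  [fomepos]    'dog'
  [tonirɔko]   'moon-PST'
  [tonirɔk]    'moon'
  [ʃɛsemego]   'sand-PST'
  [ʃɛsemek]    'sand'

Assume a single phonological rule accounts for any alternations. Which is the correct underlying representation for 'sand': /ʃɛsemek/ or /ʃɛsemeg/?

/ʃɛsemeg/

In [ʃɛsemego] and [ʃɛsemek] the final segment of 'sand' alternates: [g] ~ [k].
If /k/ were underlying and a rule turned it into [g] before the PST suffix, 'moon' would also alternate; but it has [k] in both [tonirɔko] and [tonirɔk].
Therefore /g/ is basic and [k] is derived by word-final obstruent devoicing (voiced obstruents become voiceless word-finally).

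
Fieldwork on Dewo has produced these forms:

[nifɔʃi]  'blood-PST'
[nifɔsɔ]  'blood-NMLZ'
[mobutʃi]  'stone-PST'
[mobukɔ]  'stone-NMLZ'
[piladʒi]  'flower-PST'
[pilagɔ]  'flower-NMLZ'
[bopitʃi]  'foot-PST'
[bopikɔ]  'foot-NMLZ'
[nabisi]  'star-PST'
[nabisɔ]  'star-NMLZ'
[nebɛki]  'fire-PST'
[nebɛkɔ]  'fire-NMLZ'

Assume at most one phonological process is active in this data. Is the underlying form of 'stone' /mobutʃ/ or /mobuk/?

'stone' shows [tʃ] ~ [k] at the end of the stem ([mobutʃi] vs [mobukɔ]).
The stem 'fire' ([nebɛki], [nebɛkɔ]) shows [k] unchanged in both environments, so [k] cannot be basic with [tʃ] derived before the PST suffix.
The underlying segment must be /tʃ/; palato-alveolar /tʃ/, /dʒ/ and /ʃ/ become [k], [g] and [s] when no front vowel follows, yielding [k] there.

/mobutʃ/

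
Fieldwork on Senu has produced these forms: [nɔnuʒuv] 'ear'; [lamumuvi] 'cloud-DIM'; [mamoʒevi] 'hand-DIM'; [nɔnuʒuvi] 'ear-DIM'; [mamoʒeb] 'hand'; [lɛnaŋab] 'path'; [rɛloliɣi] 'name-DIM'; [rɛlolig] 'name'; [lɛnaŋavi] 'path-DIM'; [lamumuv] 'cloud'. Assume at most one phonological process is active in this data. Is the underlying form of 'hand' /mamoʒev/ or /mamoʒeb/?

/mamoʒeb/

The stem for 'hand' ends in [v] in [mamoʒevi] but [b] in [mamoʒeb].
The stem 'ear' ([nɔnuʒuvi], [nɔnuʒuv]) shows [v] unchanged in both environments, so [v] cannot be basic with [b] derived in isolation.
The underlying segment must be /b/; voiced stops become fricatives between vowels, yielding [v] there.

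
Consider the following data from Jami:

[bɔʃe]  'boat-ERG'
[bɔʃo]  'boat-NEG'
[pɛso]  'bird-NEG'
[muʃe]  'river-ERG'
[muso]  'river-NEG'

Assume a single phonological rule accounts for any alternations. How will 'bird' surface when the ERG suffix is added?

[pɛʃe]

The root 'river' surfaces as [muʃe] and [muso], with a stem-final [ʃ] ~ [s] alternation.
The stem 'boat' ([bɔʃe], [bɔʃo]) shows [ʃ] unchanged in both environments, so [ʃ] cannot be basic with [s] derived before the NEG suffix.
Therefore /s/ is basic and [ʃ] is derived by palatalization before a front vowel (/s/ becomes palato-alveolar [ʃ] before a front vowel).
From [pɛso] the stem 'bird' is /pɛs/; before a front vowel this yields [pɛʃe].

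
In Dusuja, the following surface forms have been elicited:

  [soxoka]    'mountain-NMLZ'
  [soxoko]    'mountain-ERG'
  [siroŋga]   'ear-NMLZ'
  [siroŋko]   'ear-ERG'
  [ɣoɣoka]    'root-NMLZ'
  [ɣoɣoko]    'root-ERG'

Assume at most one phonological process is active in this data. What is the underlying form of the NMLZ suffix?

The NMLZ morpheme has two allomorphs, [-ga] and [-ka].
The ERG suffix, which begins with [k], is invariant after every stem; so [k] is not altered by any rule here.
So the underlying form is /-ga/, and voiced stops become voiceless after a vowel.

/-ga/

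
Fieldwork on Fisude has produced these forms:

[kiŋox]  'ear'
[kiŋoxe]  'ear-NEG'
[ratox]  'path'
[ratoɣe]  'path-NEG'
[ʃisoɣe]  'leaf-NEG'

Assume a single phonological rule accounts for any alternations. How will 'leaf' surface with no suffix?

[ʃisox]

In [ratox] and [ratoɣe] the final segment of 'path' alternates: [x] ~ [ɣ].
If /x/ were underlying and a rule turned it into [ɣ] before the NEG suffix, 'ear' would also alternate; but it has [x] in both [kiŋox] and [kiŋoxe].
The underlying segment must be /ɣ/; voiced obstruents become voiceless word-finally, yielding [x] there.
From [ʃisoɣe] the stem 'leaf' is /ʃisoɣ/; word-finally this yields [ʃisox].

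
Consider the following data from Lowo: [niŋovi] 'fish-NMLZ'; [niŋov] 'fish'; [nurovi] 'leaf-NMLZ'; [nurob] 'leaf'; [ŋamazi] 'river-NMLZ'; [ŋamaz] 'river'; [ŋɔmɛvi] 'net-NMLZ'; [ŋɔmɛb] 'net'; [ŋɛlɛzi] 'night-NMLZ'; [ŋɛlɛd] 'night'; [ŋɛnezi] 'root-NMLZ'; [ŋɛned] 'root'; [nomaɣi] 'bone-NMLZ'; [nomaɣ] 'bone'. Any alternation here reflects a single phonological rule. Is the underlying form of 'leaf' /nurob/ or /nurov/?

/nurob/

The stem for 'leaf' ends in [v] in [nurovi] but [b] in [nurob].
But 'fish' keeps [v] in both environments ([niŋovi], [niŋov]), so there is no rule changing /v/ to [b] in isolation.
The underlying segment must be /b/; voiced stops become fricatives between vowels, yielding [v] there.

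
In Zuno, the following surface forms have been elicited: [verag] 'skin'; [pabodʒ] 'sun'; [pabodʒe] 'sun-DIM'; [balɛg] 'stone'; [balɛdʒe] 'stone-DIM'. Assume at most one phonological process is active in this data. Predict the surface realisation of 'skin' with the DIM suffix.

[veradʒe]

The stem for 'stone' ends in [g] in [balɛg] but [dʒ] in [balɛdʒe].
The stem 'sun' ([pabodʒ], [pabodʒe]) shows [dʒ] unchanged in both environments, so [dʒ] cannot be basic with [g] derived in isolation.
The underlying segment must be /g/; /g/ becomes palato-alveolar [dʒ] before a front vowel, yielding [dʒ] there.
From [verag] the stem 'skin' is /verag/; before a front vowel this yields [veradʒe].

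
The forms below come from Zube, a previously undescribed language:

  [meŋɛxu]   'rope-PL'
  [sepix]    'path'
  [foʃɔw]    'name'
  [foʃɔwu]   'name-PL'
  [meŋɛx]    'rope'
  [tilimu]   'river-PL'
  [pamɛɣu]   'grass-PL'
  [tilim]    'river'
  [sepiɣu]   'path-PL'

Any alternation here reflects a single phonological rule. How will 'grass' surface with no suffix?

In [sepix] and [sepiɣu] the final segment of 'path' alternates: [x] ~ [ɣ].
Compare 'rope', with invariant [x] in [meŋɛx] and [meŋɛxu]: an analysis with underlying /x/ and a rule producing [ɣ] before the PL suffix would wrongly predict alternation here too.
The underlying segment must be /ɣ/; voiced obstruents become voiceless word-finally, yielding [x] there.
The one attested form of 'grass', [pamɛɣu], shows underlying /pamɛɣ/. Applying the same rule word-finally gives [pamɛx].

[pamɛx]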